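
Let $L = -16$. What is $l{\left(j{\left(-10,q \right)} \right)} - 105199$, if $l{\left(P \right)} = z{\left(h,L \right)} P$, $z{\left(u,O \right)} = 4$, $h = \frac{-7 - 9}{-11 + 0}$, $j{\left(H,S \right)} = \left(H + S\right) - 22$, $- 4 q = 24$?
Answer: $-105351$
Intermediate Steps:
$q = -6$ ($q = \left(- \frac{1}{4}\right) 24 = -6$)
$j{\left(H,S \right)} = -22 + H + S$
$h = \frac{16}{11}$ ($h = - \frac{16}{-11} = \left(-16\right) \left(- \frac{1}{11}\right) = \frac{16}{11} \approx 1.4545$)
$l{\left(P \right)} = 4 P$
$l{\left(j{\left(-10,q \right)} \right)} - 105199 = 4 \left(-22 - 10 - 6\right) - 105199 = 4 \left(-38\right) - 105199 = -152 - 105199 = -105351$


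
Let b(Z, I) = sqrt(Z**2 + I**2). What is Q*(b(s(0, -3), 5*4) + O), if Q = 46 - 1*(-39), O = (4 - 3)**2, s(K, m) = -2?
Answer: 85 + 170*sqrt(101) ≈ 1793.5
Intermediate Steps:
O = 1 (O = 1**2 = 1)
Q = 85 (Q = 46 + 39 = 85)
b(Z, I) = sqrt(I**2 + Z**2)
Q*(b(s(0, -3), 5*4) + O) = 85*(sqrt((5*4)**2 + (-2)**2) + 1) = 85*(sqrt(20**2 + 4) + 1) = 85*(sqrt(400 + 4) + 1) = 85*(sqrt(404) + 1) = 85*(2*sqrt(101) + 1) = 85*(1 + 2*sqrt(101)) = 85 + 170*sqrt(101)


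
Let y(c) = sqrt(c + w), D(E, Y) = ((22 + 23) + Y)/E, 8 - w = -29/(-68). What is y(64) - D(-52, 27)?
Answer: 18/13 + sqrt(82739)/34 ≈ 9.8447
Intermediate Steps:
w = 515/68 (w = 8 - (-29)/(-68) = 8 - (-29)*(-1)/68 = 8 - 1*29/68 = 8 - 29/68 = 515/68 ≈ 7.5735)
D(E, Y) = (45 + Y)/E
y(c) = sqrt(515/68 + c) (y(c) = sqrt(c + 515/68) = sqrt(515/68 + c))
y(64) - D(-52, 27) = sqrt(8755 + 1156*64)/34 - (45 + 27)/(-52) = sqrt(8755 + 73984)/34 - (-1)*72/52 = sqrt(82739)/34 - 1*(-18/13) = sqrt(82739)/34 + 18/13 = 18/13 + sqrt(82739)/34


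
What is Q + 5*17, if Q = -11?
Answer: 74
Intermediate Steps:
Q + 5*17 = -11 + 5*17 = -11 + 85 = 74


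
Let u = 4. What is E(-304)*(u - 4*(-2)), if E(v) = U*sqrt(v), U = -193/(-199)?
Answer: 9264*I*sqrt(19)/199 ≈ 202.92*I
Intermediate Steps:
U = 193/199 (U = -193*(-1/199) = 193/199 ≈ 0.96985)
E(v) = 193*sqrt(v)/199
E(-304)*(u - 4*(-2)) = (193*sqrt(-304)/199)*(4 - 4*(-2)) = (193*(4*I*sqrt(19))/199)*(4 + 8) = (772*I*sqrt(19)/199)*12 = 9264*I*sqrt(19)/199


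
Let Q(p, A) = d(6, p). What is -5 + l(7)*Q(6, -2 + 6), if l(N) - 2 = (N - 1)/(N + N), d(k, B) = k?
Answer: 67/7 ≈ 9.5714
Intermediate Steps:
l(N) = 2 + (-1 + N)/(2*N) (l(N) = 2 + (N - 1)/(N + N) = 2 + (-1 + N)/((2*N)) = 2 + (-1 + N)*(1/(2*N)) = 2 + (-1 + N)/(2*N))
Q(p, A) = 6
-5 + l(7)*Q(6, -2 + 6) = -5 + ((½)*(-1 + 5*7)/7)*6 = -5 + ((½)*(⅐)*(-1 + 35))*6 = -5 + ((½)*(⅐)*34)*6 = -5 + (17/7)*6 = -5 + 102/7 = 67/7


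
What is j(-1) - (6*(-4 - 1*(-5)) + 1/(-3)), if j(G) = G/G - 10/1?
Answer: -44/3 ≈ -14.667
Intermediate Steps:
j(G) = -9 (j(G) = 1 - 10*1 = 1 - 10 = -9)
j(-1) - (6*(-4 - 1*(-5)) + 1/(-3)) = -9 - (6*(-4 - 1*(-5)) + 1/(-3)) = -9 - (6*(-4 + 5) - 1/3) = -9 - (6*1 - 1/3) = -9 - (6 - 1/3) = -9 - 1*17/3 = -9 - 17/3 = -44/3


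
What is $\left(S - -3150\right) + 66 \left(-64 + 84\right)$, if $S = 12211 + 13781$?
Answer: $30462$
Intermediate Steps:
$S = 25992$
$\left(S - -3150\right) + 66 \left(-64 + 84\right) = \left(25992 - -3150\right) + 66 \left(-64 + 84\right) = \left(25992 + 3150\right) + 66 \cdot 20 = 29142 + 1320 = 30462$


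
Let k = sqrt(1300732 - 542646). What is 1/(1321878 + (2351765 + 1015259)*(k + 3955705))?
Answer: 6659477496899/88697276766254472850415634 - 841756*sqrt(758086)/44348638383127236425207817 ≈ 7.5064e-14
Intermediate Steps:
k = sqrt(758086) ≈ 870.68
1/(1321878 + (2351765 + 1015259)*(k + 3955705)) = 1/(1321878 + (2351765 + 1015259)*(sqrt(758086) + 3955705)) = 1/(1321878 + 3367024*(3955705 + sqrt(758086))) = 1/(1321878 + (13318953671920 + 3367024*sqrt(758086))) = 1/(13318954993798 + 3367024*sqrt(758086))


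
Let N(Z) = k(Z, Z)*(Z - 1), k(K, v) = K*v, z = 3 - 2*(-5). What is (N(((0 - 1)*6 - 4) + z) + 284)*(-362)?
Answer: -109324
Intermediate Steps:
z = 13 (z = 3 + 10 = 13)
N(Z) = Z**2*(-1 + Z) (N(Z) = (Z*Z)*(Z - 1) = Z**2*(-1 + Z))
(N(((0 - 1)*6 - 4) + z) + 284)*(-362) = ((((0 - 1)*6 - 4) + 13)**2*(-1 + (((0 - 1)*6 - 4) + 13)) + 284)*(-362) = (((-1*6 - 4) + 13)**2*(-1 + ((-1*6 - 4) + 13)) + 284)*(-362) = (((-6 - 4) + 13)**2*(-1 + ((-6 - 4) + 13)) + 284)*(-362) = ((-10 + 13)**2*(-1 + (-10 + 13)) + 284)*(-362) = (3**2*(-1 + 3) + 284)*(-362) = (9*2 + 284)*(-362) = (18 + 284)*(-362) = 302*(-362) = -109324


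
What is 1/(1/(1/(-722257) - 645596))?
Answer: -466286230173/722257 ≈ -6.4560e+5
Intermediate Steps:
1/(1/(1/(-722257) - 645596)) = 1/(1/(-1/722257 - 645596)) = 1/(1/(-466286230173/722257)) = 1/(-722257/466286230173) = -466286230173/722257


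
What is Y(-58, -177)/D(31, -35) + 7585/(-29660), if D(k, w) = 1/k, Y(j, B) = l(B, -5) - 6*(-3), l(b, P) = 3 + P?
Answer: 2940755/5932 ≈ 495.74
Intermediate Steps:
Y(j, B) = 16 (Y(j, B) = (3 - 5) - 6*(-3) = -2 + 18 = 16)
Y(-58, -177)/D(31, -35) + 7585/(-29660) = 16/(1/31) + 7585/(-29660) = 16/(1/31) + 7585*(-1/29660) = 16*31 - 1517/5932 = 496 - 1517/5932 = 2940755/5932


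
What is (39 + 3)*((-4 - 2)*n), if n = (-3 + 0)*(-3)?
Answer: -2268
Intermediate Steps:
n = 9 (n = -3*(-3) = 9)
(39 + 3)*((-4 - 2)*n) = (39 + 3)*((-4 - 2)*9) = 42*(-6*9) = 42*(-54) = -2268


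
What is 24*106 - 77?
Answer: 2467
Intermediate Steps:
24*106 - 77 = 2544 - 77 = 2467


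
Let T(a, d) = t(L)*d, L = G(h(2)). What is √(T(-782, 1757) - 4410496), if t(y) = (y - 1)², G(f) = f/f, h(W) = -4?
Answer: 8*I*√68914 ≈ 2100.1*I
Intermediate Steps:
G(f) = 1
L = 1
t(y) = (-1 + y)²
T(a, d) = 0 (T(a, d) = (-1 + 1)²*d = 0²*d = 0*d = 0)
√(T(-782, 1757) - 4410496) = √(0 - 4410496) = √(-4410496) = 8*I*√68914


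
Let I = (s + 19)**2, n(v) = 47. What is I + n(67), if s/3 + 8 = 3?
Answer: 63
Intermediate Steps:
s = -15 (s = -24 + 3*3 = -24 + 9 = -15)
I = 16 (I = (-15 + 19)**2 = 4**2 = 16)
I + n(67) = 16 + 47 = 63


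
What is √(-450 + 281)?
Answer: 13*I ≈ 13.0*I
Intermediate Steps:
√(-450 + 281) = √(-169) = 13*I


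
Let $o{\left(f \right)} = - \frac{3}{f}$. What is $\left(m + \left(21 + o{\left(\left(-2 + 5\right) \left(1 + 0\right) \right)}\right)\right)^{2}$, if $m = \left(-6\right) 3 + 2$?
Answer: $16$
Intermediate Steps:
$m = -16$ ($m = -18 + 2 = -16$)
$\left(m + \left(21 + o{\left(\left(-2 + 5\right) \left(1 + 0\right) \right)}\right)\right)^{2} = \left(-16 + \left(21 - \frac{3}{\left(-2 + 5\right) \left(1 + 0\right)}\right)\right)^{2} = \left(-16 + \left(21 - \frac{3}{3 \cdot 1}\right)\right)^{2} = \left(-16 + \left(21 - \frac{3}{3}\right)\right)^{2} = \left(-16 + \left(21 - 1\right)\right)^{2} = \left(-16 + 20\right)^{2} = 4^{2} = 16$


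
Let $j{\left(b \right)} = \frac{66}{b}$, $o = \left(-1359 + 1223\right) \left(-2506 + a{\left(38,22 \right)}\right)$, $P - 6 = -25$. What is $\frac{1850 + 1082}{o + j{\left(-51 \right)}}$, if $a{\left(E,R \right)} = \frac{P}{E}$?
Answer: $\frac{24922}{2897503} \approx 0.0086012$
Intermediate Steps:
$P = -19$ ($P = 6 - 25 = -19$)
$a{\left(E,R \right)} = - \frac{19}{E}$
$o = 340884$ ($o = \left(-1359 + 1223\right) \left(-2506 - \frac{19}{38}\right) = - 136 \left(-2506 - \frac{1}{2}\right) = \left(-136\right) \left(- \frac{5013}{2}\right) = 340884$)
$\frac{1850 + 1082}{o + j{\left(-51 \right)}} = \frac{1850 + 1082}{340884 + \frac{66}{-51}} = \frac{2932}{340884 + 66 \left(- \frac{1}{51}\right)} = \frac{2932}{340884 - \frac{22}{17}} = \frac{2932}{\frac{5795006}{17}} = 2932 \cdot \frac{17}{5795006} = \frac{24922}{2897503}$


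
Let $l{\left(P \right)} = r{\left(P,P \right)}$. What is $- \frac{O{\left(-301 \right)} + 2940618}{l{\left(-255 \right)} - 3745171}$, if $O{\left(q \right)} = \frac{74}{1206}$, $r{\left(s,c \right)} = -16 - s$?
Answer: $\frac{1773192691}{2258193996} \approx 0.78523$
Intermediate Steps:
$l{\left(P \right)} = -16 - P$
$O{\left(q \right)} = \frac{37}{603}$ ($O{\left(q \right)} = 74 \cdot \frac{1}{1206} = \frac{37}{603}$)
$- \frac{O{\left(-301 \right)} + 2940618}{l{\left(-255 \right)} - 3745171} = - \frac{\frac{37}{603} + 2940618}{\left(-16 - -255\right) - 3745171} = - \frac{1773192691}{603 \left(\left(-16 + 255\right) - 3745171\right)} = - \frac{1773192691}{603 \left(239 - 3745171\right)} = - \frac{1773192691}{603 \left(-3744932\right)} = - \frac{1773192691 \left(-1\right)}{603 \cdot 3744932} = \left(-1\right) \left(- \frac{1773192691}{2258193996}\right) = \frac{1773192691}{2258193996}$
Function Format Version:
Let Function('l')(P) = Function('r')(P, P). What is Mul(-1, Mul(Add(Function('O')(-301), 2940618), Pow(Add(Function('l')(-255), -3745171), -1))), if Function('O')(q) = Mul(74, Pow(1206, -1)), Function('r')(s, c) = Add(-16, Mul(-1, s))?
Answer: Rational(1773192691, 2258193996) ≈ 0.78523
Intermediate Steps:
Function('l')(P) = Add(-16, Mul(-1, P))
Function('O')(q) = Rational(37, 603) (Function('O')(q) = Mul(74, Rational(1, 1206)) = Rational(37, 603))
Mul(-1, Mul(Add(Function('O')(-301), 2940618), Pow(Add(Function('l')(-255), -3745171), -1))) = Mul(-1, Mul(Add(Rational(37, 603), 2940618), Pow(Add(Add(-16, Mul(-1, -255)), -3745171), -1))) = Mul(-1, Mul(Rational(1773192691, 603), Pow(Add(Add(-16, 255), -3745171), -1))) = Mul(-1, Mul(Rational(1773192691, 603), Pow(Add(239, -3745171), -1))) = Mul(-1, Mul(Rational(1773192691, 603), Pow(-3744932, -1))) = Mul(-1, Mul(Rational(1773192691, 603), Rational(-1, 3744932))) = Mul(-1, Rational(-1773192691, 2258193996)) = Rational(1773192691, 2258193996)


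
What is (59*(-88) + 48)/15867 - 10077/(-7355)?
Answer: 122057639/116701785 ≈ 1.0459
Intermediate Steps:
(59*(-88) + 48)/15867 - 10077/(-7355) = (-5192 + 48)*(1/15867) - 10077*(-1/7355) = -5144*1/15867 + 10077/7355 = -5144/15867 + 10077/7355 = 122057639/116701785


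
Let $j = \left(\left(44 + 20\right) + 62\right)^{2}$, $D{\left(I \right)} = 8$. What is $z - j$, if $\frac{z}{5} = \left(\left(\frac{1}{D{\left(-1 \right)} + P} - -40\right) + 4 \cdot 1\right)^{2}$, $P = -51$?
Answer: $- \frac{11475319}{1849} \approx -6206.2$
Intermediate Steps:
$j = 15876$ ($j = \left(64 + 62\right)^{2} = 126^{2} = 15876$)
$z = \frac{17879405}{1849}$ ($z = 5 \left(\left(\frac{1}{8 - 51} - -40\right) + 4 \cdot 1\right)^{2} = 5 \left(\left(\frac{1}{-43} + 40\right) + 4\right)^{2} = 5 \left(\left(- \frac{1}{43} + 40\right) + 4\right)^{2} = 5 \left(\frac{1719}{43} + 4\right)^{2} = 5 \left(\frac{1891}{43}\right)^{2} = 5 \cdot \frac{3575881}{1849} = \frac{17879405}{1849} \approx 9669.8$)
$z - j = \frac{17879405}{1849} - 15876 = - \frac{11475319}{1849}$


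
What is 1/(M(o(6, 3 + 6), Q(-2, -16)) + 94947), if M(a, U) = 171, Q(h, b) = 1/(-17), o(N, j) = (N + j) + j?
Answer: 1/95118 ≈ 1.0513e-5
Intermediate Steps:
o(N, j) = N + 2*j
Q(h, b) = -1/17
1/(M(o(6, 3 + 6), Q(-2, -16)) + 94947) = 1/(171 + 94947) = 1/95118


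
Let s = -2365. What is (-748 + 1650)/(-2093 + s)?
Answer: -451/2229 ≈ -0.20233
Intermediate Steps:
(-748 + 1650)/(-2093 + s) = (-748 + 1650)/(-2093 - 2365) = 902/(-4458) = 902*(-1/4458) = -451/2229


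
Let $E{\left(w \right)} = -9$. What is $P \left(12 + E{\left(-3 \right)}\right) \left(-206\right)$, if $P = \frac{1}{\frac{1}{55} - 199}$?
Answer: $\frac{5665}{1824} \approx 3.1058$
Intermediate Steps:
$P = - \frac{55}{10944}$ ($P = \frac{1}{\frac{1}{55} - 199} = \frac{1}{- \frac{10944}{55}} = - \frac{55}{10944} \approx -0.0050256$)
$P \left(12 + E{\left(-3 \right)}\right) \left(-206\right) = - \frac{55 \left(12 - 9\right)}{10944} \left(-206\right) = \left(- \frac{55}{10944}\right) 3 \left(-206\right) = \left(- \frac{55}{3648}\right) \left(-206\right) = \frac{5665}{1824}$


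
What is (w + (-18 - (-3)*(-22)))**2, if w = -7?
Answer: 8281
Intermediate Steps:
(w + (-18 - (-3)*(-22)))**2 = (-7 + (-18 - (-3)*(-22)))**2 = (-7 + (-18 - 1*66))**2 = (-7 + (-18 - 66))**2 = (-7 - 84)**2 = (-91)**2 = 8281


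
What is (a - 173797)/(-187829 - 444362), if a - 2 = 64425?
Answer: 109370/632191 ≈ 0.17300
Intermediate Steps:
a = 64427 (a = 2 + 64425 = 64427)
(a - 173797)/(-187829 - 444362) = (64427 - 173797)/(-187829 - 444362) = -109370/(-632191) = -109370*(-1/632191) = 109370/632191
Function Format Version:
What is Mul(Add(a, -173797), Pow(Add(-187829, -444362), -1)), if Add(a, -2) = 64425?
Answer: Rational(109370, 632191) ≈ 0.17300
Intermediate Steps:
a = 64427 (a = Add(2, 64425) = 64427)
Mul(Add(a, -173797), Pow(Add(-187829, -444362), -1)) = Mul(Add(64427, -173797), Pow(Add(-187829, -444362), -1)) = Mul(-109370, Pow(-632191, -1)) = Mul(-109370, Rational(-1, 632191)) = Rational(109370, 632191)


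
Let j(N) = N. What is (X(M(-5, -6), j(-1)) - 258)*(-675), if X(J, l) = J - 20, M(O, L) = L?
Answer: 191700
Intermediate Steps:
X(J, l) = -20 + J
(X(M(-5, -6), j(-1)) - 258)*(-675) = ((-20 - 6) - 258)*(-675) = (-26 - 258)*(-675) = -284*(-675) = 191700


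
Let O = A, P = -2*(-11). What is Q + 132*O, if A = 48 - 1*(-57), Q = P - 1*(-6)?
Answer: 13888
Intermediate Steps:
P = 22
Q = 28 (Q = 22 - 1*(-6) = 22 + 6 = 28)
A = 105 (A = 48 + 57 = 105)
O = 105
Q + 132*O = 28 + 132*105 = 28 + 13860 = 13888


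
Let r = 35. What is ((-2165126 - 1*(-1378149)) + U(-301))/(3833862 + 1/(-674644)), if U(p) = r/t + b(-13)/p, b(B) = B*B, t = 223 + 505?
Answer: -4155055499908219/20241886353863902 ≈ -0.20527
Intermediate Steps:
t = 728
b(B) = B²
U(p) = 5/104 + 169/p (U(p) = 35/728 + (-13)²/p = 35*(1/728) + 169/p = 5/104 + 169/p)
((-2165126 - 1*(-1378149)) + U(-301))/(3833862 + 1/(-674644)) = ((-2165126 - 1*(-1378149)) + (5/104 + 169/(-301)))/(3833862 + 1/(-674644)) = ((-2165126 + 1378149) + (5/104 + 169*(-1/301)))/(3833862 - 1/674644) = (-786977 + (5/104 - 169/301))/(2586491995127/674644) = (-786977 - 16071/31304)*(674644/2586491995127) = -24635544079/31304*674644/2586491995127 = -4155055499908219/20241886353863902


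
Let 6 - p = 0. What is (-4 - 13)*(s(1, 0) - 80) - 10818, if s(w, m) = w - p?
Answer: -9373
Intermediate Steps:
p = 6 (p = 6 - 1*0 = 6 + 0 = 6)
s(w, m) = -6 + w (s(w, m) = w - 1*6 = w - 6 = -6 + w)
(-4 - 13)*(s(1, 0) - 80) - 10818 = (-4 - 13)*((-6 + 1) - 80) - 10818 = -17*(-5 - 80) - 10818 = -17*(-85) - 10818 = 1445 - 10818 = -9373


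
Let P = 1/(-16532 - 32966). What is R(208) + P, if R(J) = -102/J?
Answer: -1262251/2573896 ≈ -0.49040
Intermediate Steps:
P = -1/49498 (P = 1/(-49498) = -1/49498 ≈ -2.0203e-5)
R(208) + P = -102/208 - 1/49498 = -102*1/208 - 1/49498 = -51/104 - 1/49498 = -1262251/2573896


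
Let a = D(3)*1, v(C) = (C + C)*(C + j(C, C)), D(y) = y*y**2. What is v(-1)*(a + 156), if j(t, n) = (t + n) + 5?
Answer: -732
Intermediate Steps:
j(t, n) = 5 + n + t (j(t, n) = (n + t) + 5 = 5 + n + t)
D(y) = y**3
v(C) = 2*C*(5 + 3*C) (v(C) = (C + C)*(C + (5 + C + C)) = (2*C)*(C + (5 + 2*C)) = (2*C)*(5 + 3*C) = 2*C*(5 + 3*C))
a = 27 (a = 3**3*1 = 27*1 = 27)
v(-1)*(a + 156) = (2*(-1)*(5 + 3*(-1)))*(27 + 156) = (2*(-1)*(5 - 3))*183 = (2*(-1)*2)*183 = -4*183 = -732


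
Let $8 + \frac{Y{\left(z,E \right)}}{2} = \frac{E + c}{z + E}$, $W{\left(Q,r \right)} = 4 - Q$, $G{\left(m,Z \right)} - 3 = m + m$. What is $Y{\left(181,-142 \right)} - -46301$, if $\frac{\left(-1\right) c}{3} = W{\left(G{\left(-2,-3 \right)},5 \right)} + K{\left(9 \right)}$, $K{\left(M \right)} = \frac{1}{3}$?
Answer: $\frac{1804799}{39} \approx 46277.0$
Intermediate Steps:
$G{\left(m,Z \right)} = 3 + 2 m$ ($G{\left(m,Z \right)} = 3 + \left(m + m\right) = 3 + 2 m$)
$K{\left(M \right)} = \frac{1}{3}$
$c = -16$ ($c = - 3 \left(\left(4 - \left(3 + 2 \left(-2\right)\right)\right) + \frac{1}{3}\right) = - 3 \left(\left(4 - \left(3 - 4\right)\right) + \frac{1}{3}\right) = - 3 \left(\left(4 - -1\right) + \frac{1}{3}\right) = - 3 \left(\left(4 + 1\right) + \frac{1}{3}\right) = - 3 \left(5 + \frac{1}{3}\right) = \left(-3\right) \frac{16}{3} = -16$)
$Y{\left(z,E \right)} = -16 + \frac{2 \left(-16 + E\right)}{E + z}$ ($Y{\left(z,E \right)} = -16 + 2 \frac{E - 16}{z + E} = -16 + 2 \frac{-16 + E}{E + z} = -16 + \frac{2 \left(-16 + E\right)}{E + z}$)
$Y{\left(181,-142 \right)} - -46301 = \frac{2 \left(-16 - 1448 - -994\right)}{-142 + 181} - -46301 = \frac{2 \left(-16 - 1448 + 994\right)}{39} + 46301 = 2 \cdot \frac{1}{39} \left(-470\right) + 46301 = - \frac{940}{39} + 46301 = \frac{1804799}{39}$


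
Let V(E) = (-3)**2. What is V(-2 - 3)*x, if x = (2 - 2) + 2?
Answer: 18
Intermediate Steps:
V(E) = 9
x = 2 (x = 0 + 2 = 2)
V(-2 - 3)*x = 9*2 = 18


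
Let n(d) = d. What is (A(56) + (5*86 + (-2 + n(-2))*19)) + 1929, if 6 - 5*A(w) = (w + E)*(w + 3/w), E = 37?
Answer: 347649/280 ≈ 1241.6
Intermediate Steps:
A(w) = 6/5 - (37 + w)*(w + 3/w)/5 (A(w) = 6/5 - (w + 37)*(w + 3/w)/5 = 6/5 - (37 + w)*(w + 3/w)/5)
(A(56) + (5*86 + (-2 + n(-2))*19)) + 1929 = ((⅕)*(-111 - 1*56*(-3 + 56² + 37*56))/56 + (5*86 + (-2 - 2)*19)) + 1929 = ((⅕)*(1/56)*(-111 - 1*56*(-3 + 3136 + 2072)) + (430 - 4*19)) + 1929 = ((⅕)*(1/56)*(-111 - 1*56*5205) + (430 - 76)) + 1929 = ((⅕)*(1/56)*(-111 - 291480) + 354) + 1929 = ((⅕)*(1/56)*(-291591) + 354) + 1929 = (-291591/280 + 354) + 1929 = -192471/280 + 1929 = 347649/280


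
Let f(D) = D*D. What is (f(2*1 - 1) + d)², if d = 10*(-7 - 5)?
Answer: 14161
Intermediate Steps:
d = -120 (d = 10*(-12) = -120)
f(D) = D²
(f(2*1 - 1) + d)² = ((2*1 - 1)² - 120)² = ((2 - 1)² - 120)² = (1² - 120)² = (1 - 120)² = (-119)² = 14161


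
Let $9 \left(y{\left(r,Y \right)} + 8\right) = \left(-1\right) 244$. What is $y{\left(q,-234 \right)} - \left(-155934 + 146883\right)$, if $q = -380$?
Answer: $\frac{81143}{9} \approx 9015.9$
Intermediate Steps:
$y{\left(r,Y \right)} = - \frac{316}{9}$ ($y{\left(r,Y \right)} = -8 + \frac{\left(-1\right) 244}{9} = -8 + \frac{1}{9} \left(-244\right) = -8 - \frac{244}{9} = - \frac{316}{9}$)
$y{\left(q,-234 \right)} - \left(-155934 + 146883\right) = - \frac{316}{9} - \left(-155934 + 146883\right) = - \frac{316}{9} - -9051 = - \frac{316}{9} + 9051 = \frac{81143}{9}$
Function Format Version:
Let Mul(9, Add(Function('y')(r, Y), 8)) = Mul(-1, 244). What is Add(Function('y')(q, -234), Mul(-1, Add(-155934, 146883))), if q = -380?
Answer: Rational(81143, 9) ≈ 9015.9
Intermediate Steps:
Function('y')(r, Y) = Rational(-316, 9) (Function('y')(r, Y) = Add(-8, Mul(Rational(1, 9), Mul(-1, 244))) = Add(-8, Mul(Rational(1, 9), -244)) = Add(-8, Rational(-244, 9)) = Rational(-316, 9))
Add(Function('y')(q, -234), Mul(-1, Add(-155934, 146883))) = Add(Rational(-316, 9), Mul(-1, Add(-155934, 146883))) = Add(Rational(-316, 9), Mul(-1, -9051)) = Add(Rational(-316, 9), 9051) = Rational(81143, 9)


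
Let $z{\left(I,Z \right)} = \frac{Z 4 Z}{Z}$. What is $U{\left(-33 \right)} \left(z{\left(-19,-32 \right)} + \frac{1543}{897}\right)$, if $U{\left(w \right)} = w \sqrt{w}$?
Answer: $\frac{1246003 i \sqrt{33}}{299} \approx 23939.0 i$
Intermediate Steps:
$U{\left(w \right)} = w^{\frac{3}{2}}$
$z{\left(I,Z \right)} = 4 Z$ ($z{\left(I,Z \right)} = \frac{4 Z Z}{Z} = \frac{4 Z^{2}}{Z} = 4 Z$)
$U{\left(-33 \right)} \left(z{\left(-19,-32 \right)} + \frac{1543}{897}\right) = \left(-33\right)^{\frac{3}{2}} \left(4 \left(-32\right) + \frac{1543}{897}\right) = - 33 i \sqrt{33} \left(-128 + 1543 \cdot \frac{1}{897}\right) = - 33 i \sqrt{33} \left(-128 + \frac{1543}{897}\right) = - 33 i \sqrt{33} \left(- \frac{113273}{897}\right) = \frac{1246003 i \sqrt{33}}{299}$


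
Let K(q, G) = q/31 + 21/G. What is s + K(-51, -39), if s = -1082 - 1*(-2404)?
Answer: 531886/403 ≈ 1319.8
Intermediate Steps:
K(q, G) = 21/G + q/31 (K(q, G) = q*(1/31) + 21/G = q/31 + 21/G = 21/G + q/31)
s = 1322 (s = -1082 + 2404 = 1322)
s + K(-51, -39) = 1322 + (21/(-39) + (1/31)*(-51)) = 1322 + (21*(-1/39) - 51/31) = 1322 + (-7/13 - 51/31) = 1322 - 880/403 = 531886/403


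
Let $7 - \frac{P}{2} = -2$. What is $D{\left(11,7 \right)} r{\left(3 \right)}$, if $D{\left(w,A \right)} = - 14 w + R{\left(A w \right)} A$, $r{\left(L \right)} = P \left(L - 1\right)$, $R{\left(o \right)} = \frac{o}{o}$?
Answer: $-5292$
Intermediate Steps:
$P = 18$ ($P = 14 - -4 = 14 + 4 = 18$)
$R{\left(o \right)} = 1$
$r{\left(L \right)} = -18 + 18 L$ ($r{\left(L \right)} = 18 \left(L - 1\right) = 18 \left(-1 + L\right) = -18 + 18 L$)
$D{\left(w,A \right)} = A - 14 w$ ($D{\left(w,A \right)} = - 14 w + 1 A = - 14 w + A = A - 14 w$)
$D{\left(11,7 \right)} r{\left(3 \right)} = \left(7 - 154\right) \left(-18 + 18 \cdot 3\right) = \left(7 - 154\right) \left(-18 + 54\right) = \left(-147\right) 36 = -5292$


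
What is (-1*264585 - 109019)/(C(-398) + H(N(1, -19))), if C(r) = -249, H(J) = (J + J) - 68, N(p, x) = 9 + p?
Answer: 33964/27 ≈ 1257.9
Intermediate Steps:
H(J) = -68 + 2*J (H(J) = 2*J - 68 = -68 + 2*J)
(-1*264585 - 109019)/(C(-398) + H(N(1, -19))) = (-1*264585 - 109019)/(-249 + (-68 + 2*(9 + 1))) = (-264585 - 109019)/(-249 + (-68 + 2*10)) = -373604/(-249 + (-68 + 20)) = -373604/(-249 - 48) = -373604/(-297) = -373604*(-1/297) = 33964/27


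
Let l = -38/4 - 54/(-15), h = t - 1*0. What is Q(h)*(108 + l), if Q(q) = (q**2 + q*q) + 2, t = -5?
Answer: 26546/5 ≈ 5309.2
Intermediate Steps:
h = -5 (h = -5 - 1*0 = -5 + 0 = -5)
l = -59/10 (l = -38*1/4 - 54*(-1/15) = -19/2 + 18/5 = -59/10 ≈ -5.9000)
Q(q) = 2 + 2*q**2 (Q(q) = (q**2 + q**2) + 2 = 2*q**2 + 2 = 2 + 2*q**2)
Q(h)*(108 + l) = (2 + 2*(-5)**2)*(108 - 59/10) = (2 + 2*25)*(1021/10) = (2 + 50)*(1021/10) = 52*(1021/10) = 26546/5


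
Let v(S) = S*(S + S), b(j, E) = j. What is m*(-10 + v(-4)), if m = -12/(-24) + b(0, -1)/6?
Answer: 11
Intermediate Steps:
v(S) = 2*S**2 (v(S) = S*(2*S) = 2*S**2)
m = 1/2 (m = -12/(-24) + 0/6 = -12*(-1/24) + 0*(1/6) = 1/2 + 0 = 1/2 ≈ 0.50000)
m*(-10 + v(-4)) = (-10 + 2*(-4)**2)/2 = (-10 + 2*16)/2 = (-10 + 32)/2 = (1/2)*22 = 11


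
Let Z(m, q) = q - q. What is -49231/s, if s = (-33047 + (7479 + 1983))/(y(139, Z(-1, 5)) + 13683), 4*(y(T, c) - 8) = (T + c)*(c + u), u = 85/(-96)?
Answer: 258242638199/9056640 ≈ 28514.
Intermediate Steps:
u = -85/96 (u = 85*(-1/96) = -85/96 ≈ -0.88542)
Z(m, q) = 0
y(T, c) = 8 + (-85/96 + c)*(T + c)/4 (y(T, c) = 8 + ((T + c)*(c - 85/96))/4 = 8 + ((T + c)*(-85/96 + c))/4 = 8 + ((-85/96 + c)*(T + c))/4 = 8 + (-85/96 + c)*(T + c)/4)
s = -9056640/5245529 (s = (-33047 + (7479 + 1983))/((8 - 85/384*139 - 85/384*0 + (¼)*0² + (¼)*139*0) + 13683) = (-33047 + 9462)/((8 - 11815/384 + 0 + (¼)*0 + 0) + 13683) = -23585/((8 - 11815/384 + 0 + 0 + 0) + 13683) = -23585/(-8743/384 + 13683) = -23585/5245529/384 = -23585*384/5245529 = -9056640/5245529 ≈ -1.7265)
-49231/s = -49231/(-9056640/5245529) = -49231*(-5245529/9056640) = 258242638199/9056640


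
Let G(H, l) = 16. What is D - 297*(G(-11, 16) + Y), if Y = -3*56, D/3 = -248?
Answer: 44400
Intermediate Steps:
D = -744 (D = 3*(-248) = -744)
Y = -168
D - 297*(G(-11, 16) + Y) = -744 - 297*(16 - 168) = -744 - 297*(-152) = -744 + 45144 = 44400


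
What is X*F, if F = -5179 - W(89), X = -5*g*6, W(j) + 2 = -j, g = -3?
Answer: -457920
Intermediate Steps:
W(j) = -2 - j
X = 90 (X = -(-15)*6 = -5*(-18) = 90)
F = -5088 (F = -5179 - (-2 - 1*89) = -5179 - (-2 - 89) = -5179 - 1*(-91) = -5179 + 91 = -5088)
X*F = 90*(-5088) = -457920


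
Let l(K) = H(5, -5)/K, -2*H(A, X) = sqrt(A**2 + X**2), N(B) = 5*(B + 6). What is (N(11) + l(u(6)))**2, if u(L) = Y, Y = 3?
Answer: 130075/18 - 425*sqrt(2)/3 ≈ 7026.0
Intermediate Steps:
u(L) = 3
N(B) = 30 + 5*B (N(B) = 5*(6 + B) = 30 + 5*B)
H(A, X) = -sqrt(A**2 + X**2)/2
l(K) = -5*sqrt(2)/(2*K) (l(K) = (-sqrt(5**2 + (-5)**2)/2)/K = (-sqrt(25 + 25)/2)/K = (-5*sqrt(2)/2)/K = -5*sqrt(2)/(2*K))
(N(11) + l(u(6)))**2 = ((30 + 5*11) - 5/2*sqrt(2)/3)**2 = ((30 + 55) - 5/2*sqrt(2)*1/3)**2 = (85 - 5*sqrt(2)/6)**2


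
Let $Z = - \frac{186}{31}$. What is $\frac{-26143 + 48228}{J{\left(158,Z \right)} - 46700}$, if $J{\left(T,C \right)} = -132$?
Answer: $- \frac{22085}{46832} \approx -0.47158$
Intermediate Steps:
$Z = -6$ ($Z = \left(-186\right) \frac{1}{31} = -6$)
$\frac{-26143 + 48228}{J{\left(158,Z \right)} - 46700} = \frac{-26143 + 48228}{-132 - 46700} = \frac{22085}{-46832} = 22085 \left(- \frac{1}{46832}\right) = - \frac{22085}{46832}$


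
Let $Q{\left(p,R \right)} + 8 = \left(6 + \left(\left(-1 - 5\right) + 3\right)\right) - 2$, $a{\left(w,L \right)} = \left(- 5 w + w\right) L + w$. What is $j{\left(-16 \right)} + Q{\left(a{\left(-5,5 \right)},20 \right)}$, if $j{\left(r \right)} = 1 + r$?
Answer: $-22$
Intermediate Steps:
$a{\left(w,L \right)} = w - 4 L w$ ($a{\left(w,L \right)} = - 4 w L + w = - 4 L w + w = w - 4 L w$)
$Q{\left(p,R \right)} = -7$ ($Q{\left(p,R \right)} = -8 + \left(\left(6 + \left(\left(-1 - 5\right) + 3\right)\right) - 2\right) = -8 + \left(\left(6 + \left(-6 + 3\right)\right) - 2\right) = -8 + \left(\left(6 - 3\right) - 2\right) = -8 + \left(3 - 2\right) = -8 + 1 = -7$)
$j{\left(-16 \right)} + Q{\left(a{\left(-5,5 \right)},20 \right)} = \left(1 - 16\right) - 7 = -15 - 7 = -22$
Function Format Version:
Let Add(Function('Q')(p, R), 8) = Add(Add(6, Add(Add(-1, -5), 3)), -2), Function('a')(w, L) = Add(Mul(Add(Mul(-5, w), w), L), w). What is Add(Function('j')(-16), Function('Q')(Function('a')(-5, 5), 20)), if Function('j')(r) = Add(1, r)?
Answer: -22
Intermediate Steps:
Function('a')(w, L) = Add(w, Mul(-4, L, w)) (Function('a')(w, L) = Add(Mul(Mul(-4, w), L), w) = Add(Mul(-4, L, w), w) = Add(w, Mul(-4, L, w)))
Function('Q')(p, R) = -7 (Function('Q')(p, R) = Add(-8, Add(Add(6, Add(Add(-1, -5), 3)), -2)) = Add(-8, Add(Add(6, Add(-6, 3)), -2)) = Add(-8, Add(Add(6, -3), -2)) = Add(-8, Add(3, -2)) = Add(-8, 1) = -7)
Add(Function('j')(-16), Function('Q')(Function('a')(-5, 5), 20)) = Add(Add(1, -16), -7) = Add(-15, -7) = -22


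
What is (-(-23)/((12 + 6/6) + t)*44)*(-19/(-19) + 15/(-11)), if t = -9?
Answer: -92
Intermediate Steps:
(-(-23)/((12 + 6/6) + t)*44)*(-19/(-19) + 15/(-11)) = (-(-23)/((12 + 6/6) - 9)*44)*(-19/(-19) + 15/(-11)) = (-(-23)/((12 + 6*(1/6)) - 9)*44)*(-19*(-1/19) + 15*(-1/11)) = (-(-23)/((12 + 1) - 9)*44)*(1 - 15/11) = (-(-23)/(13 - 9)*44)*(-4/11) = (-(-23)/4*44)*(-4/11) = (-1*(-23/4)*44)*(-4/11) = ((23/4)*44)*(-4/11) = 253*(-4/11) = -92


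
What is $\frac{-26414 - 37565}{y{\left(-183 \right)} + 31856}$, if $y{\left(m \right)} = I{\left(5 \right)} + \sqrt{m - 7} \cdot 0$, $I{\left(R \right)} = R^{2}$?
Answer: $- \frac{63979}{31881} \approx -2.0068$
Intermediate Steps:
$y{\left(m \right)} = 25$ ($y{\left(m \right)} = 5^{2} + \sqrt{m - 7} \cdot 0 = 25 + \sqrt{-7 + m} 0 = 25 + 0 = 25$)
$\frac{-26414 - 37565}{y{\left(-183 \right)} + 31856} = \frac{-26414 - 37565}{25 + 31856} = - \frac{63979}{31881}$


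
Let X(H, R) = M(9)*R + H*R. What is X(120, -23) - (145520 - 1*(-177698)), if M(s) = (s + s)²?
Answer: -333430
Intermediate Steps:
M(s) = 4*s² (M(s) = (2*s)² = 4*s²)
X(H, R) = 324*R + H*R (X(H, R) = (4*9²)*R + H*R = (4*81)*R + H*R = 324*R + H*R)
X(120, -23) - (145520 - 1*(-177698)) = -23*(324 + 120) - (145520 - 1*(-177698)) = -23*444 - (145520 + 177698) = -10212 - 1*323218 = -10212 - 323218 = -333430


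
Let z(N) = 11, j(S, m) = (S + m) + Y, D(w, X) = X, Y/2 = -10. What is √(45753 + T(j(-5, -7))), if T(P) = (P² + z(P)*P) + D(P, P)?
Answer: √46393 ≈ 215.39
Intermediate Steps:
Y = -20 (Y = 2*(-10) = -20)
j(S, m) = -20 + S + m (j(S, m) = (S + m) - 20 = -20 + S + m)
T(P) = P² + 12*P (T(P) = (P² + 11*P) + P = P² + 12*P)
√(45753 + T(j(-5, -7))) = √(45753 + (-20 - 5 - 7)*(12 + (-20 - 5 - 7))) = √(45753 - 32*(12 - 32)) = √(45753 - 32*(-20)) = √(45753 + 640) = √46393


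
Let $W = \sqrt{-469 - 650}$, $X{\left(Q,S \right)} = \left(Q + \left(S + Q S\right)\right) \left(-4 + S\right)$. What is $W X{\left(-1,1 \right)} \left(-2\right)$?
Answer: $- 6 i \sqrt{1119} \approx - 200.71 i$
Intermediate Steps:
$X{\left(Q,S \right)} = \left(-4 + S\right) \left(Q + S + Q S\right)$ ($X{\left(Q,S \right)} = \left(Q + S + Q S\right) \left(-4 + S\right) = \left(-4 + S\right) \left(Q + S + Q S\right)$)
$W = i \sqrt{1119}$ ($W = \sqrt{-1119} = i \sqrt{1119} \approx 33.451 i$)
$W X{\left(-1,1 \right)} \left(-2\right) = i \sqrt{1119} \left(1^{2} - -4 - 4 - 1^{2} - \left(-3\right) 1\right) \left(-2\right) = i \sqrt{1119} \left(1 + 4 - 4 - 1 + 3\right) \left(-2\right) = i \sqrt{1119} \cdot 3 \left(-2\right) = i \sqrt{1119} \left(-6\right) = - 6 i \sqrt{1119}$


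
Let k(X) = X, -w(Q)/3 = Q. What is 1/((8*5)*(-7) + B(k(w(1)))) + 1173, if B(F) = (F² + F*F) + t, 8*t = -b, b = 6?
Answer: 1232819/1051 ≈ 1173.0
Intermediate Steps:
w(Q) = -3*Q
t = -¾ (t = (-1*6)/8 = (⅛)*(-6) = -¾ ≈ -0.75000)
B(F) = -¾ + 2*F² (B(F) = (F² + F*F) - ¾ = (F² + F²) - ¾ = 2*F² - ¾ = -¾ + 2*F²)
1/((8*5)*(-7) + B(k(w(1)))) + 1173 = 1/((8*5)*(-7) + (-¾ + 2*(-3*1)²)) + 1173 = 1/(40*(-7) + (-¾ + 2*(-3)²)) + 1173 = 1/(-280 + (-¾ + 2*9)) + 1173 = 1/(-280 + (-¾ + 18)) + 1173 = 1/(-280 + 69/4) + 1173 = 1/(-1051/4) + 1173 = -4/1051 + 1173 = 1232819/1051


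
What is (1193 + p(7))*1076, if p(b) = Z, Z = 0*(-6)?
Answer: 1283668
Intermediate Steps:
Z = 0
p(b) = 0
(1193 + p(7))*1076 = (1193 + 0)*1076 = 1193*1076 = 1283668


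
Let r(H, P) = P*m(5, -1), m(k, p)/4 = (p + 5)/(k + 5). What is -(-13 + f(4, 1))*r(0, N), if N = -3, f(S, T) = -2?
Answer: -72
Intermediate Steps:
m(k, p) = 4*(5 + p)/(5 + k) (m(k, p) = 4*((p + 5)/(k + 5)) = 4*((5 + p)/(5 + k)) = 4*(5 + p)/(5 + k))
r(H, P) = 8*P/5 (r(H, P) = P*(4*(5 - 1)/(5 + 5)) = P*(4*4/10) = P*(4*(1/10)*4) = P*(8/5) = 8*P/5)
-(-13 + f(4, 1))*r(0, N) = -(-13 - 2)*(8/5)*(-3) = -(-15)*(-24)/5 = -1*72 = -72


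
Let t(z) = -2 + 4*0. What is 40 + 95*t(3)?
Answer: -150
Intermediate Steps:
t(z) = -2 (t(z) = -2 + 0 = -2)
40 + 95*t(3) = 40 + 95*(-2) = 40 - 190 = -150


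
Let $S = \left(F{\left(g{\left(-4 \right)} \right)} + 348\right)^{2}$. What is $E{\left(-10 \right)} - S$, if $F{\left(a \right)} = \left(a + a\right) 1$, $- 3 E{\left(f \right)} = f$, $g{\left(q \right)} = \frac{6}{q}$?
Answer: $- \frac{357065}{3} \approx -1.1902 \cdot 10^{5}$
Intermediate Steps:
$E{\left(f \right)} = - \frac{f}{3}$
$F{\left(a \right)} = 2 a$ ($F{\left(a \right)} = 2 a 1 = 2 a$)
$S = 119025$ ($S = \left(2 \frac{6}{-4} + 348\right)^{2} = \left(2 \cdot 6 \left(- \frac{1}{4}\right) + 348\right)^{2} = \left(2 \left(- \frac{3}{2}\right) + 348\right)^{2} = \left(-3 + 348\right)^{2} = 345^{2} = 119025$)
$E{\left(-10 \right)} - S = \left(- \frac{1}{3}\right) \left(-10\right) - 119025 = \frac{10}{3} - 119025 = - \frac{357065}{3}$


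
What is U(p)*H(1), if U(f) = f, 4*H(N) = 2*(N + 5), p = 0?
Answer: 0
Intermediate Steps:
H(N) = 5/2 + N/2 (H(N) = (2*(N + 5))/4 = (2*(5 + N))/4 = (10 + 2*N)/4 = 5/2 + N/2)
U(p)*H(1) = 0*(5/2 + (½)*1) = 0*(5/2 + ½) = 0*3 = 0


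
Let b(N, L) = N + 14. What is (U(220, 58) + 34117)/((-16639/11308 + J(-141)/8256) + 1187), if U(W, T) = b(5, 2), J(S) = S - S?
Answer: 386009888/13405957 ≈ 28.794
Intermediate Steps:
J(S) = 0
b(N, L) = 14 + N
U(W, T) = 19 (U(W, T) = 14 + 5 = 19)
(U(220, 58) + 34117)/((-16639/11308 + J(-141)/8256) + 1187) = (19 + 34117)/((-16639/11308 + 0/8256) + 1187) = 34136/((-16639*1/11308 + 0*(1/8256)) + 1187) = 34136/((-16639/11308 + 0) + 1187) = 34136/(-16639/11308 + 1187) = 34136/(13405957/11308) = 34136*(11308/13405957) = 386009888/13405957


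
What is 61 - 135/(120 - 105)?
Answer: 52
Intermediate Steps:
61 - 135/(120 - 105) = 61 - 135/15 = 61 + (1/15)*(-135) = 61 - 9 = 52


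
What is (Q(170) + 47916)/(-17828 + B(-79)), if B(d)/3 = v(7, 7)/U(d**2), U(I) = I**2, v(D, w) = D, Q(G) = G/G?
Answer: -1866371031277/694402044047 ≈ -2.6877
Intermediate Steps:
Q(G) = 1
B(d) = 21/d**4 (B(d) = 3*(7/((d**2)**2)) = 3*(7/(d**4)) = 3*(7/d**4) = 21/d**4)
(Q(170) + 47916)/(-17828 + B(-79)) = (1 + 47916)/(-17828 + 21/(-79)**4) = 47917/(-17828 + 21*(1/38950081)) = 47917/(-17828 + 21/38950081) = 47917/(-694402044047/38950081) = 47917*(-38950081/694402044047) = -1866371031277/694402044047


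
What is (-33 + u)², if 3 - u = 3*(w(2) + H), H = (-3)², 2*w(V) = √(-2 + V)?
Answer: 3249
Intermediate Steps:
w(V) = √(-2 + V)/2
H = 9
u = -24 (u = 3 - 3*(√(-2 + 2)/2 + 9) = 3 - 3*(√0/2 + 9) = 3 - 3*((½)*0 + 9) = 3 - 3*(0 + 9) = 3 - 3*9 = 3 - 1*27 = 3 - 27 = -24)
(-33 + u)² = (-33 - 24)² = (-57)² = 3249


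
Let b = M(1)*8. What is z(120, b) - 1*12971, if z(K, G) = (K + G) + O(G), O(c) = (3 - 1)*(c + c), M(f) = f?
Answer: -12811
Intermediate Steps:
O(c) = 4*c (O(c) = 2*(2*c) = 4*c)
b = 8 (b = 1*8 = 8)
z(K, G) = K + 5*G (z(K, G) = (K + G) + 4*G = (G + K) + 4*G = K + 5*G)
z(120, b) - 1*12971 = (120 + 5*8) - 1*12971 = (120 + 40) - 12971 = 160 - 12971 = -12811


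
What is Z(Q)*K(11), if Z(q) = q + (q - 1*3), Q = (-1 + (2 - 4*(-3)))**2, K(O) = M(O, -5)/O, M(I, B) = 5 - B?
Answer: 3350/11 ≈ 304.55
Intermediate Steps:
K(O) = 10/O (K(O) = (5 - 1*(-5))/O = (5 + 5)/O = 10/O)
Q = 169 (Q = (-1 + (2 + 12))**2 = (-1 + 14)**2 = 13**2 = 169)
Z(q) = -3 + 2*q (Z(q) = q + (q - 3) = q + (-3 + q) = -3 + 2*q)
Z(Q)*K(11) = (-3 + 2*169)*(10/11) = (-3 + 338)*(10*(1/11)) = 335*(10/11) = 3350/11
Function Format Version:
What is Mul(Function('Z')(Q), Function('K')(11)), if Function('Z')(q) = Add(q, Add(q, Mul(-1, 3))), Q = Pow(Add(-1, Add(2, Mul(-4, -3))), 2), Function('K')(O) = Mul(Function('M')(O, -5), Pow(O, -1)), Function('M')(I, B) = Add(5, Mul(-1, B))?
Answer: Rational(3350, 11) ≈ 304.55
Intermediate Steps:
Function('K')(O) = Mul(10, Pow(O, -1)) (Function('K')(O) = Mul(Add(5, Mul(-1, -5)), Pow(O, -1)) = Mul(Add(5, 5), Pow(O, -1)) = Mul(10, Pow(O, -1)))
Q = 169 (Q = Pow(Add(-1, Add(2, 12)), 2) = Pow(Add(-1, 14), 2) = Pow(13, 2) = 169)
Function('Z')(q) = Add(-3, Mul(2, q)) (Function('Z')(q) = Add(q, Add(q, -3)) = Add(q, Add(-3, q)) = Add(-3, Mul(2, q)))
Mul(Function('Z')(Q), Function('K')(11)) = Mul(Add(-3, Mul(2, 169)), Mul(10, Pow(11, -1))) = Mul(Add(-3, 338), Mul(10, Rational(1, 11))) = Mul(335, Rational(10, 11)) = Rational(3350, 11)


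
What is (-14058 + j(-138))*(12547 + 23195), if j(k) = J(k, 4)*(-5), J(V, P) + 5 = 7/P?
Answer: -1003760457/2 ≈ -5.0188e+8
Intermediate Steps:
J(V, P) = -5 + 7/P
j(k) = 65/4 (j(k) = (-5 + 7/4)*(-5) = -13/4*(-5) = 65/4)
(-14058 + j(-138))*(12547 + 23195) = (-14058 + 65/4)*(12547 + 23195) = -56167/4*35742 = -1003760457/2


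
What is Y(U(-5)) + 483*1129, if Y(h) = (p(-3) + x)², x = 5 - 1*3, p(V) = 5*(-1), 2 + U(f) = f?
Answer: 545316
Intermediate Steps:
U(f) = -2 + f
p(V) = -5
x = 2 (x = 5 - 3 = 2)
Y(h) = 9 (Y(h) = (-5 + 2)² = (-3)² = 9)
Y(U(-5)) + 483*1129 = 9 + 483*1129 = 9 + 545307 = 545316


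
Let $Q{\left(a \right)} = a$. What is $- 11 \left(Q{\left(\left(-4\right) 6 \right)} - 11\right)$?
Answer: $385$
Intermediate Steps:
$- 11 \left(Q{\left(\left(-4\right) 6 \right)} - 11\right) = - 11 \left(\left(-4\right) 6 - 11\right) = - 11 \left(-24 - 11\right) = \left(-11\right) \left(-35\right) = 385$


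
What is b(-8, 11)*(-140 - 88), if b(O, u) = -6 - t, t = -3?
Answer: 684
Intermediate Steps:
b(O, u) = -3 (b(O, u) = -6 - 1*(-3) = -6 + 3 = -3)
b(-8, 11)*(-140 - 88) = -3*(-140 - 88) = -3*(-228) = 684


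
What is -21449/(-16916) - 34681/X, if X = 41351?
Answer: 300273803/699493516 ≈ 0.42927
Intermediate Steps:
-21449/(-16916) - 34681/X = -21449/(-16916) - 34681/41351 = -21449*(-1/16916) - 34681*1/41351 = 21449/16916 - 34681/41351 = 300273803/699493516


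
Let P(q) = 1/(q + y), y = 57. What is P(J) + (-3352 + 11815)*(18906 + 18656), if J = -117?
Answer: 19073232359/60 ≈ 3.1789e+8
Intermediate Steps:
P(q) = 1/(57 + q) (P(q) = 1/(q + 57) = 1/(57 + q))
P(J) + (-3352 + 11815)*(18906 + 18656) = 1/(57 - 117) + (-3352 + 11815)*(18906 + 18656) = 1/(-60) + 8463*37562 = -1/60 + 317887206 = 19073232359/60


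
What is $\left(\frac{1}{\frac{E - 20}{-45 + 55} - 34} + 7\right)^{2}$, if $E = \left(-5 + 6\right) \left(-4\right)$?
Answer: $\frac{1610361}{33124} \approx 48.616$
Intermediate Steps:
$E = -4$ ($E = 1 \left(-4\right) = -4$)
$\left(\frac{1}{\frac{E - 20}{-45 + 55} - 34} + 7\right)^{2} = \left(\frac{1}{\frac{-4 - 20}{-45 + 55} - 34} + 7\right)^{2} = \left(\frac{1}{- \frac{24}{10} - 34} + 7\right)^{2} = \left(\frac{1}{\left(-24\right) \frac{1}{10} - 34} + 7\right)^{2} = \left(\frac{1}{- \frac{12}{5} - 34} + 7\right)^{2} = \left(\frac{1}{- \frac{182}{5}} + 7\right)^{2} = \left(- \frac{5}{182} + 7\right)^{2} = \left(\frac{1269}{182}\right)^{2} = \frac{1610361}{33124}$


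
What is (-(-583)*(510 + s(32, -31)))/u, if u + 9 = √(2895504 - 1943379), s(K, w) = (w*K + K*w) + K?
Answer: -1261029/158674 - 2101715*√38085/476022 ≈ -869.58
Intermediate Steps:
s(K, w) = K + 2*K*w (s(K, w) = (K*w + K*w) + K = 2*K*w + K = K + 2*K*w)
u = -9 + 5*√38085 (u = -9 + √(2895504 - 1943379) = -9 + √952125 = -9 + 5*√38085 ≈ 966.77)
(-(-583)*(510 + s(32, -31)))/u = (-(-583)*(510 + 32*(1 + 2*(-31))))/(-9 + 5*√38085) = (-(-583)*(510 + 32*(1 - 62)))/(-9 + 5*√38085) = (-(-583)*(510 + 32*(-61)))/(-9 + 5*√38085) = (-(-583)*(510 - 1952))/(-9 + 5*√38085) = (-(-583)*(-1442))/(-9 + 5*√38085) = (-1*840686)/(-9 + 5*√38085) = -840686/(-9 + 5*√38085)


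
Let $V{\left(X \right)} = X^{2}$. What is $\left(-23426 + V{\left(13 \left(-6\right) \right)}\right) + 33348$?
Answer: $16006$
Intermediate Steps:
$\left(-23426 + V{\left(13 \left(-6\right) \right)}\right) + 33348 = \left(-23426 + \left(13 \left(-6\right)\right)^{2}\right) + 33348 = \left(-23426 + \left(-78\right)^{2}\right) + 33348 = \left(-23426 + 6084\right) + 33348 = -17342 + 33348 = 16006$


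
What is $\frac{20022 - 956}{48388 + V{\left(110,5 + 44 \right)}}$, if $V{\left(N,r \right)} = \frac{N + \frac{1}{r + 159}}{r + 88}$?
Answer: $\frac{543304736}{1378887329} \approx 0.39402$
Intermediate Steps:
$V{\left(N,r \right)} = \frac{N + \frac{1}{159 + r}}{88 + r}$
$\frac{20022 - 956}{48388 + V{\left(110,5 + 44 \right)}} = \frac{20022 - 956}{48388 + \frac{1 + 159 \cdot 110 + 110 \left(5 + 44\right)}{13992 + \left(5 + 44\right)^{2} + 247 \left(5 + 44\right)}} = \frac{19066}{48388 + \frac{1 + 17490 + 110 \cdot 49}{13992 + 49^{2} + 247 \cdot 49}} = \frac{19066}{48388 + \frac{1 + 17490 + 5390}{13992 + 2401 + 12103}} = \frac{19066}{48388 + \frac{1}{28496} \cdot 22881} = \frac{19066}{48388 + \frac{22881}{28496}} = \frac{19066}{\frac{1378887329}{28496}} = 19066 \cdot \frac{28496}{1378887329} = \frac{543304736}{1378887329}$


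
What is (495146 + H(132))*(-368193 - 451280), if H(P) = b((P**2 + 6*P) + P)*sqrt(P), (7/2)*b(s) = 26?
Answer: -405758778058 - 85225192*sqrt(33)/7 ≈ -4.0583e+11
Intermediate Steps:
b(s) = 52/7 (b(s) = (2/7)*26 = 52/7)
H(P) = 52*sqrt(P)/7
(495146 + H(132))*(-368193 - 451280) = (495146 + 52*sqrt(132)/7)*(-368193 - 451280) = (495146 + 52*(2*sqrt(33))/7)*(-819473) = (495146 + 104*sqrt(33)/7)*(-819473) = -405758778058 - 85225192*sqrt(33)/7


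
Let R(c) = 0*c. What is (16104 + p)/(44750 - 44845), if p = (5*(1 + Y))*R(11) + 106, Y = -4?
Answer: -3242/19 ≈ -170.63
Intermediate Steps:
R(c) = 0
p = 106 (p = (5*(1 - 4))*0 + 106 = (5*(-3))*0 + 106 = -15*0 + 106 = 0 + 106 = 106)
(16104 + p)/(44750 - 44845) = (16104 + 106)/(44750 - 44845) = 16210/(-95) = 16210*(-1/95) = -3242/19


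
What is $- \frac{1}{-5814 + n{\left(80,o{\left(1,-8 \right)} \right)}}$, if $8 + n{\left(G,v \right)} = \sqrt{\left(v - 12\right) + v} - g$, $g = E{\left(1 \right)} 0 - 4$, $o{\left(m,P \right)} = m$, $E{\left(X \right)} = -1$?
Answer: $\frac{2909}{16924567} + \frac{i \sqrt{10}}{33849134} \approx 0.00017188 + 9.3423 \cdot 10^{-8} i$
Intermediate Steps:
$g = -4$ ($g = \left(-1\right) 0 - 4 = 0 - 4 = -4$)
$n{\left(G,v \right)} = -4 + \sqrt{-12 + 2 v}$ ($n{\left(G,v \right)} = -8 + \left(\sqrt{\left(v - 12\right) + v} - -4\right) = -8 + \left(\sqrt{\left(-12 + v\right) + v} + 4\right) = -8 + \left(\sqrt{-12 + 2 v} + 4\right) = -8 + \left(4 + \sqrt{-12 + 2 v}\right) = -4 + \sqrt{-12 + 2 v}$)
$- \frac{1}{-5814 + n{\left(80,o{\left(1,-8 \right)} \right)}} = - \frac{1}{-5814 - \left(4 - \sqrt{-12 + 2 \cdot 1}\right)} = - \frac{1}{-5814 - \left(4 - \sqrt{-12 + 2}\right)} = - \frac{1}{-5814 - \left(4 - \sqrt{-10}\right)} = - \frac{1}{-5814 - \left(4 - i \sqrt{10}\right)} = - \frac{1}{-5818 + i \sqrt{10}}$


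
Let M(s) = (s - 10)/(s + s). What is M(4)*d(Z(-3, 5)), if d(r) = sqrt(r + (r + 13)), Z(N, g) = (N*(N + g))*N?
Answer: -21/4 ≈ -5.2500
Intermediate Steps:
Z(N, g) = N**2*(N + g)
d(r) = sqrt(13 + 2*r) (d(r) = sqrt(r + (13 + r)) = sqrt(13 + 2*r))
M(s) = (-10 + s)/(2*s) (M(s) = (-10 + s)/((2*s)) = (-10 + s)*(1/(2*s)) = (-10 + s)/(2*s))
M(4)*d(Z(-3, 5)) = ((1/2)*(-10 + 4)/4)*sqrt(13 + 2*((-3)**2*(-3 + 5))) = ((1/2)*(1/4)*(-6))*sqrt(13 + 2*(9*2)) = -3*sqrt(13 + 2*18)/4 = -3*sqrt(13 + 36)/4 = -3*sqrt(49)/4 = -3/4*7 = -21/4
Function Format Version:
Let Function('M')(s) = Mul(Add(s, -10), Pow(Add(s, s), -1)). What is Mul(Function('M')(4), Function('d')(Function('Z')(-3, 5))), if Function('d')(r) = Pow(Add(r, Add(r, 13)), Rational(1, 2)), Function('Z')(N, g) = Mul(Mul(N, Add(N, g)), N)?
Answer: Rational(-21, 4) ≈ -5.2500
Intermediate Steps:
Function('Z')(N, g) = Mul(Pow(N, 2), Add(N, g))
Function('d')(r) = Pow(Add(13, Mul(2, r)), Rational(1, 2)) (Function('d')(r) = Pow(Add(r, Add(13, r)), Rational(1, 2)) = Pow(Add(13, Mul(2, r)), Rational(1, 2)))
Function('M')(s) = Mul(Rational(1, 2), Pow(s, -1), Add(-10, s)) (Function('M')(s) = Mul(Add(-10, s), Pow(Mul(2, s), -1)) = Mul(Add(-10, s), Mul(Rational(1, 2), Pow(s, -1))) = Mul(Rational(1, 2), Pow(s, -1), Add(-10, s)))
Mul(Function('M')(4), Function('d')(Function('Z')(-3, 5))) = Mul(Mul(Rational(1, 2), Pow(4, -1), Add(-10, 4)), Pow(Add(13, Mul(2, Mul(Pow(-3, 2), Add(-3, 5)))), Rational(1, 2))) = Mul(Mul(Rational(1, 2), Rational(1, 4), -6), Pow(Add(13, Mul(2, Mul(9, 2))), Rational(1, 2))) = Mul(Rational(-3, 4), Pow(Add(13, Mul(2, 18)), Rational(1, 2))) = Mul(Rational(-3, 4), Pow(Add(13, 36), Rational(1, 2))) = Mul(Rational(-3, 4), Pow(49, Rational(1, 2))) = Mul(Rational(-3, 4), 7) = Rational(-21, 4)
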